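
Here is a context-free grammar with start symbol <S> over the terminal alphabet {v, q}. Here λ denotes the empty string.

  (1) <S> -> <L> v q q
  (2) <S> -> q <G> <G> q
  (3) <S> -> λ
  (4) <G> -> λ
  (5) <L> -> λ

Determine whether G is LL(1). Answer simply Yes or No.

Yes

FIRST(<S>) = {λ, q, v}
FIRST(<G>) = {λ}
FIRST(<L>) = {λ}
FOLLOW(<S>) = {$}
FOLLOW(<G>) = {q}
FOLLOW(<L>) = {v}
Each cell of M receives at most one production.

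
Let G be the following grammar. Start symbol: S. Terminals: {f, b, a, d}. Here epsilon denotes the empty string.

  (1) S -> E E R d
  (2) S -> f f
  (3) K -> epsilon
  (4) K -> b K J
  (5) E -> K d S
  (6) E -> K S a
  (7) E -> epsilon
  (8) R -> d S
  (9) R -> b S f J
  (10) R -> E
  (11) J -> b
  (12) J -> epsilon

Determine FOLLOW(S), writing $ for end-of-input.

{$, a, b, d, f}

FIRST(K): from K->epsilon we get {epsilon}; from K->b K J we get {b}. So FIRST(K) = {epsilon, b}.
FIRST(J): from J->b we get {b}; from J->epsilon we get {epsilon}. So FIRST(J) = {epsilon, b}.
FIRST(S): from S->E E R d we get {b, d, f}; from S->f f we get {f}. So FIRST(S) = {b, d, f}.
FIRST(E): from E->K d S we get {b, d}; from E->K S a we get {b, d, f}; from E->epsilon we get {epsilon}. So FIRST(E) = {epsilon, b, d, f}.
FIRST(R): from R->d S we get {d}; from R->b S f J we get {b}; from R->E we get {epsilon, b, d, f}. So FIRST(R) = {epsilon, b, d, f}.
FOLLOW(S) includes $ since S is the start symbol.
FOLLOW(K): in K->b K J, K is followed by J with FIRST {epsilon, b}; in K->b K J, the suffix after K is nullable (adds nothing new); in E->K d S, K is followed by d S with FIRST {d}; in E->K S a, K is followed by S a with FIRST {b, d, f}. Thus FOLLOW(K) = {b, d, f}.
FOLLOW(R): in S->E E R d, R is followed by d with FIRST {d}. Thus FOLLOW(R) = {d}.
FOLLOW(E): in S->E E R d (occurrence 1), E is followed by E R d with FIRST {b, d, f}; in S->E E R d (occurrence 2), E is followed by R d with FIRST {b, d, f}; in R->E, the suffix after E is empty, so FOLLOW(E) ⊇ FOLLOW(R) = {d}. Thus FOLLOW(E) = {b, d, f}.
FOLLOW(S): in E->K d S, the suffix after S is empty, so FOLLOW(S) ⊇ FOLLOW(E) = {b, d, f}; in E->K S a, S is followed by a with FIRST {a}; in R->d S, the suffix after S is empty, so FOLLOW(S) ⊇ FOLLOW(R) = {d}; in R->b S f J, S is followed by f J with FIRST {f}. Thus FOLLOW(S) = {$, a, b, d, f}.
FOLLOW(J): in K->b K J, the suffix after J is empty, so FOLLOW(J) ⊇ FOLLOW(K) = {b, d, f}; in R->b S f J, the suffix after J is empty, so FOLLOW(J) ⊇ FOLLOW(R) = {d}. Thus FOLLOW(J) = {b, d, f}.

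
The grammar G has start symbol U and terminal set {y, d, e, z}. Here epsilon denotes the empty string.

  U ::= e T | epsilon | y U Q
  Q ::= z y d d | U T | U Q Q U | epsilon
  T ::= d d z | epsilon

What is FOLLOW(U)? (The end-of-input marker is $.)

FIRST(U): from U::=e T we get {e}; from U::=epsilon we get {epsilon}; from U::=y U Q we get {y}. So FIRST(U) = {epsilon, e, y}.
FIRST(T): from T::=d d z we get {d}; from T::=epsilon we get {epsilon}. So FIRST(T) = {epsilon, d}.
FIRST(Q): from Q::=z y d d we get {z}; from Q::=U T we get {epsilon, d, e, y}; from Q::=U Q Q U we get {epsilon, d, e, y, z}; from Q::=epsilon we get {epsilon}. So FIRST(Q) = {epsilon, d, e, y, z}.
FOLLOW(U) includes $ since U is the start symbol.
FOLLOW(U): in U::=y U Q, U is followed by Q with FIRST {epsilon, d, e, y, z}; in U::=y U Q, the suffix after U is nullable (adds nothing new); in Q::=U T, U is followed by T with FIRST {epsilon, d}; in Q::=U T, the suffix after U is nullable, so FOLLOW(U) ⊇ FOLLOW(Q) = {$, d, e, y, z}; in Q::=U Q Q U (occurrence 1), U is followed by Q Q U with FIRST {epsilon, d, e, y, z}; in Q::=U Q Q U (occurrence 1), the suffix after U is nullable, so FOLLOW(U) ⊇ FOLLOW(Q) = {$, d, e, y, z}; in Q::=U Q Q U (occurrence 2), the suffix after U is empty, so FOLLOW(U) ⊇ FOLLOW(Q) = {$, d, e, y, z}. Thus FOLLOW(U) = {$, d, e, y, z}.
FOLLOW(Q): in U::=y U Q, the suffix after Q is empty, so FOLLOW(Q) ⊇ FOLLOW(U) = {$, d, e, y, z}; in Q::=U Q Q U (occurrence 1), Q is followed by Q U with FIRST {epsilon, d, e, y, z}; in Q::=U Q Q U (occurrence 1), the suffix after Q is nullable (adds nothing new); in Q::=U Q Q U (occurrence 2), Q is followed by U with FIRST {epsilon, e, y}; in Q::=U Q Q U (occurrence 2), the suffix after Q is nullable (adds nothing new). Thus FOLLOW(Q) = {$, d, e, y, z}.
FOLLOW(T): in U::=e T, the suffix after T is empty, so FOLLOW(T) ⊇ FOLLOW(U) = {$, d, e, y, z}; in Q::=U T, the suffix after T is empty, so FOLLOW(T) ⊇ FOLLOW(Q) = {$, d, e, y, z}. Thus FOLLOW(T) = {$, d, e, y, z}.

{$, d, e, y, z}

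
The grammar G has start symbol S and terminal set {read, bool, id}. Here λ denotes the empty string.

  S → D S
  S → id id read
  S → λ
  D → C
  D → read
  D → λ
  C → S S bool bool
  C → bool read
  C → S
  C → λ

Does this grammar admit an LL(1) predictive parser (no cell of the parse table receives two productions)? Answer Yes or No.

FIRST(S) = {λ, bool, id, read}
FIRST(D) = {λ, bool, id, read}
FIRST(C) = {λ, bool, id, read}
FOLLOW(S) = {$, bool, id, read}
FOLLOW(D) = {$, bool, id, read}
FOLLOW(C) = {$, bool, id, read}
Cell M[C, $] receives both C → S and C → λ — the grammar is not LL(1).

No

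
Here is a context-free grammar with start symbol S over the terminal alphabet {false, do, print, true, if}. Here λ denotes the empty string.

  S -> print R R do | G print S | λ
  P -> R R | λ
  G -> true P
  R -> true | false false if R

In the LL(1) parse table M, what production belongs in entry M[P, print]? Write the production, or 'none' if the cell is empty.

P -> λ

FIRST(G) = {true}
FIRST(R) = {false, true}
FIRST(S) = {λ, print, true}  (via G print S)
FIRST(P) = {λ, false, true}  (via R R)
FOLLOW(S) includes $ since S is the start symbol.
FOLLOW(G): in S->G print S, G is followed by print S with FIRST {print}. Thus FOLLOW(G) = {print}.
FOLLOW(P): in G->true P, the suffix after P is empty, so FOLLOW(P) ⊇ FOLLOW(G) = {print}. Thus FOLLOW(P) = {print}.
For P -> R R: FIRST(R R) = {false, true}, so it goes in M[P, t] for t ∈ {false, true}.
For P -> λ: FIRST(λ) = {λ}, so it goes in M[P, t] for t ∈ {}; since λ ∈ FIRST, also for every t ∈ FOLLOW(P) = {print}.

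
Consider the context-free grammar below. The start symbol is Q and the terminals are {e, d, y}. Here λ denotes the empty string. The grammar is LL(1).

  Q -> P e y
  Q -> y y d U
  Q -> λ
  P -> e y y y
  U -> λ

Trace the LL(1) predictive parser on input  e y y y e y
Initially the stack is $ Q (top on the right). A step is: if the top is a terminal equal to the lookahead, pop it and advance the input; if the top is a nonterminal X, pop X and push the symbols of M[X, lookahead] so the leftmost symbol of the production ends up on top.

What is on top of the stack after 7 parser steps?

     Stack          Input          Action
  1  $ Q            e y y y e y $  expand Q -> P e y
  2  $ y e P        e y y y e y $  expand P -> e y y y
  3  $ y e y y y e  e y y y e y $  match e
  4  $ y e y y y    y y y e y $    match y
  5  $ y e y y      y y e y $      match y
  6  $ y e y        y e y $        match y
  7  $ y e          e y $          match e
Stack after step 7: $ y (top = y).

y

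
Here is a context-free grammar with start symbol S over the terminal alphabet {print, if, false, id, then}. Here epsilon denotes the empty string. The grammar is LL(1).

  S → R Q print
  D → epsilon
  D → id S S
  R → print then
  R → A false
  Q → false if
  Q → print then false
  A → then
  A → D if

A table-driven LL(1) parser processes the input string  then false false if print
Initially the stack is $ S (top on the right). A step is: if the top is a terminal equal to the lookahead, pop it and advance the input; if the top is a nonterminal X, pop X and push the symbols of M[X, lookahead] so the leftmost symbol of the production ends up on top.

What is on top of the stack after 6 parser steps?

false

step 1: stack=$ S  input=then false false if print $  — expand S → R Q print
step 2: stack=$ print Q R  input=then false false if print $  — expand R → A false
step 3: stack=$ print Q false A  input=then false false if print $  — expand A → then
step 4: stack=$ print Q false then  input=then false false if print $  — match then
step 5: stack=$ print Q false  input=false false if print $  — match false
step 6: stack=$ print Q  input=false if print $  — expand Q → false if
Stack after step 6: $ print if false (top = false).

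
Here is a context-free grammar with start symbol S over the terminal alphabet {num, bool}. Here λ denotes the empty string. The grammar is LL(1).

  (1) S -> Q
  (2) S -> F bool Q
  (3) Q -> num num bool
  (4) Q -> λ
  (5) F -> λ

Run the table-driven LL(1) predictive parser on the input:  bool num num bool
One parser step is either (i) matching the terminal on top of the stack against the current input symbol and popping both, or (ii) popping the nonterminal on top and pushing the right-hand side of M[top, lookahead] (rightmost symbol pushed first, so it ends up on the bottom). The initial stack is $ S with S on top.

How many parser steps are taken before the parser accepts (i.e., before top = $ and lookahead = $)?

     Stack           Input                Action
  1  $ S             bool num num bool $  expand S -> F bool Q
  2  $ Q bool F      bool num num bool $  expand F -> λ
  3  $ Q bool        bool num num bool $  match bool
  4  $ Q             num num bool $       expand Q -> num num bool
  5  $ bool num num  num num bool $       match num
  6  $ bool num      num bool $           match num
  7  $ bool          bool $               match bool
Accept reached after 7 steps.

7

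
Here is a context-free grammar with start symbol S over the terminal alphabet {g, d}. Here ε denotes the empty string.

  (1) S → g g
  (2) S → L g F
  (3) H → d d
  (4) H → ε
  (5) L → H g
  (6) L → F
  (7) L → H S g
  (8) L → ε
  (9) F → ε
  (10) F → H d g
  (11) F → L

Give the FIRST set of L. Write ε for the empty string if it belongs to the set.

FIRST(H) = {ε, d}
FIRST(S) = {d, g}  (via L g F)
FIRST(L) = {ε, d, g}  (via H g, F, H S g)
FIRST(F) = {ε, d, g}  (via H d g, L)

{ε, d, g}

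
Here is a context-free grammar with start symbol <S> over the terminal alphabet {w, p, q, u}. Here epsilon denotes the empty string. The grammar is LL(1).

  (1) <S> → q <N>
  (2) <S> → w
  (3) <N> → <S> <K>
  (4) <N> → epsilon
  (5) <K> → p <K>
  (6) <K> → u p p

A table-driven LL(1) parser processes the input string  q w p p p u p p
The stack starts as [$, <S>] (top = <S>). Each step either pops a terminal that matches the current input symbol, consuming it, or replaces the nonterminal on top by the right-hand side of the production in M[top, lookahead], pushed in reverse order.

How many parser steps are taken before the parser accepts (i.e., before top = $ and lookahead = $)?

      Stack      Input              Action
   1  $ <S>      q w p p p u p p $  expand <S> → q <N>
   2  $ <N> q    q w p p p u p p $  match q
   3  $ <N>      w p p p u p p $    expand <N> → <S> <K>
   4  $ <K> <S>  w p p p u p p $    expand <S> → w
   5  $ <K> w    w p p p u p p $    match w
   6  $ <K>      p p p u p p $      expand <K> → p <K>
   7  $ <K> p    p p p u p p $      match p
   8  $ <K>      p p u p p $        expand <K> → p <K>
   9  $ <K> p    p p u p p $        match p
  10  $ <K>      p u p p $          expand <K> → p <K>
  11  $ <K> p    p u p p $          match p
  12  $ <K>      u p p $            expand <K> → u p p
  13  $ p p u    u p p $            match u
  14  $ p p      p p $              match p
  15  $ p        p $                match p
Accept reached after 15 steps.

15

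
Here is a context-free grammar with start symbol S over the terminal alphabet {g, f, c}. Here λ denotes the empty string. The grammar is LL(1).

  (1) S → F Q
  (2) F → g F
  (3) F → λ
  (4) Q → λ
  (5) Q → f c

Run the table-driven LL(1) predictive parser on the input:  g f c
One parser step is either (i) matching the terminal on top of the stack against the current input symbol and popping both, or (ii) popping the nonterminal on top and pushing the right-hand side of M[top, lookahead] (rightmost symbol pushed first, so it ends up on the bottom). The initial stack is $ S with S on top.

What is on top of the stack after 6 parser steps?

     Stack    Input    Action
  1  $ S      g f c $  expand S → F Q
  2  $ Q F    g f c $  expand F → g F
  3  $ Q F g  g f c $  match g
  4  $ Q F    f c $    expand F → λ
  5  $ Q      f c $    expand Q → f c
  6  $ c f    f c $    match f
Stack after step 6: $ c (top = c).

c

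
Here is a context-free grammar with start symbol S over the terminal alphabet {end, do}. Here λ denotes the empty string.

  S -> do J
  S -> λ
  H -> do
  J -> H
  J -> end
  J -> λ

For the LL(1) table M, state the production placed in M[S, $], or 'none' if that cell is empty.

S -> λ

FIRST(S) = {λ, do}
FIRST(H) = {do}
FIRST(J) = {λ, do, end}  (via H)
FOLLOW(S) includes $ since S is the start symbol.
FOLLOW(S): S appears on no right-hand side. Thus FOLLOW(S) = {$}.
For S -> do J: FIRST(do J) = {do}, so it goes in M[S, t] for t ∈ {do}.
For S -> λ: FIRST(λ) = {λ}, so it goes in M[S, t] for t ∈ {}; since λ ∈ FIRST, also for every t ∈ FOLLOW(S) = {$}.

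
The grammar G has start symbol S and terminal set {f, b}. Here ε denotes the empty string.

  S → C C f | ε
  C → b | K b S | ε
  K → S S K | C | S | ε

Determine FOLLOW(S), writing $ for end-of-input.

FIRST(S): from S→C C f we get {b, f}; from S→ε we get {ε}. So FIRST(S) = {ε, b, f}.
FIRST(C): from C→b we get {b}; from C→K b S we get {b, f}; from C→ε we get {ε}. So FIRST(C) = {ε, b, f}.
FIRST(K): from K→S S K we get {ε, b, f}; from K→C we get {ε, b, f}; from K→S we get {ε, b, f}; from K→ε we get {ε}. So FIRST(K) = {ε, b, f}.
FOLLOW(S) includes $ since S is the start symbol.
FOLLOW(K): in C→K b S, K is followed by b S with FIRST {b}; in K→S S K, the suffix after K is empty (adds nothing new). Thus FOLLOW(K) = {b}.
FOLLOW(C): in S→C C f (occurrence 1), C is followed by C f with FIRST {b, f}; in S→C C f (occurrence 2), C is followed by f with FIRST {f}; in K→C, the suffix after C is empty, so FOLLOW(C) ⊇ FOLLOW(K) = {b}. Thus FOLLOW(C) = {b, f}.
FOLLOW(S): in C→K b S, the suffix after S is empty, so FOLLOW(S) ⊇ FOLLOW(C) = {b, f}; in K→S S K (occurrence 1), S is followed by S K with FIRST {ε, b, f}; in K→S S K (occurrence 1), the suffix after S is nullable, so FOLLOW(S) ⊇ FOLLOW(K) = {b}; in K→S S K (occurrence 2), S is followed by K with FIRST {ε, b, f}; in K→S S K (occurrence 2), the suffix after S is nullable, so FOLLOW(S) ⊇ FOLLOW(K) = {b}; in K→S, the suffix after S is empty, so FOLLOW(S) ⊇ FOLLOW(K) = {b}. Thus FOLLOW(S) = {$, b, f}.

{$, b, f}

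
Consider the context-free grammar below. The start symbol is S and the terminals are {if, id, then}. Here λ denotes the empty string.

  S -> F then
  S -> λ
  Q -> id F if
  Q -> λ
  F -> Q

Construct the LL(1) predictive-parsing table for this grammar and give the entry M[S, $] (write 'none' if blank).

FIRST(Q) = {λ, id}
FIRST(F) = {λ, id}  (via Q)
FIRST(S) = {λ, id, then}  (via F then)
FOLLOW(S) includes $ since S is the start symbol.
FOLLOW(S): S appears on no right-hand side. Thus FOLLOW(S) = {$}.
For S -> F then: FIRST(F then) = {id, then}, so it goes in M[S, t] for t ∈ {id, then}.
For S -> λ: FIRST(λ) = {λ}, so it goes in M[S, t] for t ∈ {}; since λ ∈ FIRST, also for every t ∈ FOLLOW(S) = {$}.

S -> λ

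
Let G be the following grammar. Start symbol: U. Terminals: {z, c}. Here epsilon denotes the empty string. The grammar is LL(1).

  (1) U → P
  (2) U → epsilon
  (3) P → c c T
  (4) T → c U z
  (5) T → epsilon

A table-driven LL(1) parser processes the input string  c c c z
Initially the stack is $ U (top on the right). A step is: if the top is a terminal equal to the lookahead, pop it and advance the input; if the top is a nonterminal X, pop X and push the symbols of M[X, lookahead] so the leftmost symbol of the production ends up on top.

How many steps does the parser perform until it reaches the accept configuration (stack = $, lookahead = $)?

8

     Stack    Input      Action
  1  $ U      c c c z $  expand U → P
  2  $ P      c c c z $  expand P → c c T
  3  $ T c c  c c c z $  match c
  4  $ T c    c c z $    match c
  5  $ T      c z $      expand T → c U z
  6  $ z U c  c z $      match c
  7  $ z U    z $        expand U → epsilon
  8  $ z      z $        match z
Accept reached after 8 steps.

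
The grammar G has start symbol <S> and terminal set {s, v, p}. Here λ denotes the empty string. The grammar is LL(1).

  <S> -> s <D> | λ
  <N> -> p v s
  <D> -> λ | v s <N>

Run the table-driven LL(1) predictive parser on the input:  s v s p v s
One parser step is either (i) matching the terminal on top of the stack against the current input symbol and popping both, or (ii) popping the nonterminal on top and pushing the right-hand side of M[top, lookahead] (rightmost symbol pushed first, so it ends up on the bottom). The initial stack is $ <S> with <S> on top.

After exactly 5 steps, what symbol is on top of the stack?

<N>

     Stack      Input          Action
  1  $ <S>      s v s p v s $  expand <S> -> s <D>
  2  $ <D> s    s v s p v s $  match s
  3  $ <D>      v s p v s $    expand <D> -> v s <N>
  4  $ <N> s v  v s p v s $    match v
  5  $ <N> s    s p v s $      match s
Stack after step 5: $ <N> (top = <N>).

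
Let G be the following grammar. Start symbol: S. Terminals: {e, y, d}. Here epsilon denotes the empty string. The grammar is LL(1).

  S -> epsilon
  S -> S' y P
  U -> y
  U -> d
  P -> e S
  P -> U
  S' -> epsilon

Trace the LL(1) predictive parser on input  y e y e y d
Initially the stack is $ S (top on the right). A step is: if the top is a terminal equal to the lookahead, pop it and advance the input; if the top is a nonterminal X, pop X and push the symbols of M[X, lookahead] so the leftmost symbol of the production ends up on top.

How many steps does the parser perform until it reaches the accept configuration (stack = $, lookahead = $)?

      Stack     Input          Action
   1  $ S       y e y e y d $  expand S -> S' y P
   2  $ P y S'  y e y e y d $  expand S' -> epsilon
   3  $ P y     y e y e y d $  match y
   4  $ P       e y e y d $    expand P -> e S
   5  $ S e     e y e y d $    match e
   6  $ S       y e y d $      expand S -> S' y P
   7  $ P y S'  y e y d $      expand S' -> epsilon
   8  $ P y     y e y d $      match y
   9  $ P       e y d $        expand P -> e S
  10  $ S e     e y d $        match e
  11  $ S       y d $          expand S -> S' y P
  12  $ P y S'  y d $          expand S' -> epsilon
  13  $ P y     y d $          match y
  14  $ P       d $            expand P -> U
  15  $ U       d $            expand U -> d
  16  $ d       d $            match d
Accept reached after 16 steps.

16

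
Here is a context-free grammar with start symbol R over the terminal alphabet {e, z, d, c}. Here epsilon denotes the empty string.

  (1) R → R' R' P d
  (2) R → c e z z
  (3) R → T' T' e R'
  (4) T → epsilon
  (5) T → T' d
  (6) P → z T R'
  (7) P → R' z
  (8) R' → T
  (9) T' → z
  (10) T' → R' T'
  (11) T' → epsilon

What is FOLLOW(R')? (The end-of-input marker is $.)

{$, d, e, z}

FIRST(R): from R→R' R' P d we get {d, z}; from R→c e z z we get {c}; from R→T' T' e R' we get {d, e, z}. So FIRST(R) = {c, d, e, z}.
FIRST(T): from T→epsilon we get {epsilon}; from T→T' d we get {d, z}. So FIRST(T) = {epsilon, d, z}.
FIRST(R'): from R'→T we get {epsilon, d, z}. So FIRST(R') = {epsilon, d, z}.
FIRST(P): from P→z T R' we get {z}; from P→R' z we get {d, z}. So FIRST(P) = {d, z}.
FIRST(T'): from T'→z we get {z}; from T'→R' T' we get {epsilon, d, z}; from T'→epsilon we get {epsilon}. So FIRST(T') = {epsilon, d, z}.
FOLLOW(R) includes $ since R is the start symbol.
FOLLOW(R): R appears on no right-hand side. Thus FOLLOW(R) = {$}.
FOLLOW(P): in R→R' R' P d, P is followed by d with FIRST {d}. Thus FOLLOW(P) = {d}.
FOLLOW(T'): in R→T' T' e R' (occurrence 1), T' is followed by T' e R' with FIRST {d, e, z}; in R→T' T' e R' (occurrence 2), T' is followed by e R' with FIRST {e}; in T→T' d, T' is followed by d with FIRST {d}; in T'→R' T', the suffix after T' is empty (adds nothing new). Thus FOLLOW(T') = {d, e, z}.
FOLLOW(R'): in R→R' R' P d (occurrence 1), R' is followed by R' P d with FIRST {d, z}; in R→R' R' P d (occurrence 2), R' is followed by P d with FIRST {d, z}; in R→T' T' e R', the suffix after R' is empty, so FOLLOW(R') ⊇ FOLLOW(R) = {$}; in P→z T R', the suffix after R' is empty, so FOLLOW(R') ⊇ FOLLOW(P) = {d}; in P→R' z, R' is followed by z with FIRST {z}; in T'→R' T', R' is followed by T' with FIRST {epsilon, d, z}; in T'→R' T', the suffix after R' is nullable, so FOLLOW(R') ⊇ FOLLOW(T') = {d, e, z}. Thus FOLLOW(R') = {$, d, e, z}.
FOLLOW(T): in P→z T R', T is followed by R' with FIRST {epsilon, d, z}; in P→z T R', the suffix after T is nullable, so FOLLOW(T) ⊇ FOLLOW(P) = {d}; in R'→T, the suffix after T is empty, so FOLLOW(T) ⊇ FOLLOW(R') = {$, d, e, z}. Thus FOLLOW(T) = {$, d, e, z}.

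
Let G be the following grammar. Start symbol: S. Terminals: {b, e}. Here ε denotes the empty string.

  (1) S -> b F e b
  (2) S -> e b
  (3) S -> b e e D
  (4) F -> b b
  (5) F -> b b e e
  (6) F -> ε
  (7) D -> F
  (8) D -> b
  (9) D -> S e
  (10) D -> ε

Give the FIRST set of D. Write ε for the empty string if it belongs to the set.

FIRST(S) = {b, e}
FIRST(F) = {ε, b}
FIRST(D) = {ε, b, e}  (via F, S e)

{ε, b, e}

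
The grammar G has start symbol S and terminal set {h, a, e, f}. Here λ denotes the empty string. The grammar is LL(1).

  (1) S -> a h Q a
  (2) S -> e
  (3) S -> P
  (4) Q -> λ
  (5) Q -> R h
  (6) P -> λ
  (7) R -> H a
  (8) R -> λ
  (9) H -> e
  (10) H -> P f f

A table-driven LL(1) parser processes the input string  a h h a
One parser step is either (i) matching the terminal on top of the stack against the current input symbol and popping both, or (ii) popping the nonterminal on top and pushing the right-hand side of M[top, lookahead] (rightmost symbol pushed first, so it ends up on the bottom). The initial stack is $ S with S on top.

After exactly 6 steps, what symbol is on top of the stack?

     Stack      Input      Action
  1  $ S        a h h a $  expand S -> a h Q a
  2  $ a Q h a  a h h a $  match a
  3  $ a Q h    h h a $    match h
  4  $ a Q      h a $      expand Q -> R h
  5  $ a h R    h a $      expand R -> λ
  6  $ a h      h a $      match h
Stack after step 6: $ a (top = a).

a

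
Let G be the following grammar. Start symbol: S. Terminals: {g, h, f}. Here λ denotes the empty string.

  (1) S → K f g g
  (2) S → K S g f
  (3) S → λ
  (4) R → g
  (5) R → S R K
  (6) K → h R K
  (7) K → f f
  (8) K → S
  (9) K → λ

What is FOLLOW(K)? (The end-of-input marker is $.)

FIRST(S) = {λ, f, g, h}  (via K f g g, K S g f)
FIRST(R) = {f, g, h}  (via S R K)
FIRST(K) = {λ, f, g, h}  (via S)
FOLLOW(S) includes $ since S is the start symbol.
FOLLOW(S): in S→K S g f, S is followed by g f with FIRST {g}; in R→S R K, S is followed by R K with FIRST {f, g, h}; in K→S, the suffix after S is empty, so FOLLOW(S) ⊇ FOLLOW(K) = {f, g, h}. Thus FOLLOW(S) = {$, f, g, h}.
FOLLOW(R): in R→S R K, R is followed by K with FIRST {λ, f, g, h}; in R→S R K, the suffix after R is nullable (adds nothing new); in K→h R K, R is followed by K with FIRST {λ, f, g, h}; in K→h R K, the suffix after R is nullable, so FOLLOW(R) ⊇ FOLLOW(K) = {f, g, h}. Thus FOLLOW(R) = {f, g, h}.
FOLLOW(K): in S→K f g g, K is followed by f g g with FIRST {f}; in S→K S g f, K is followed by S g f with FIRST {f, g, h}; in R→S R K, the suffix after K is empty, so FOLLOW(K) ⊇ FOLLOW(R) = {f, g, h}; in K→h R K, the suffix after K is empty (adds nothing new). Thus FOLLOW(K) = {f, g, h}.

{f, g, h}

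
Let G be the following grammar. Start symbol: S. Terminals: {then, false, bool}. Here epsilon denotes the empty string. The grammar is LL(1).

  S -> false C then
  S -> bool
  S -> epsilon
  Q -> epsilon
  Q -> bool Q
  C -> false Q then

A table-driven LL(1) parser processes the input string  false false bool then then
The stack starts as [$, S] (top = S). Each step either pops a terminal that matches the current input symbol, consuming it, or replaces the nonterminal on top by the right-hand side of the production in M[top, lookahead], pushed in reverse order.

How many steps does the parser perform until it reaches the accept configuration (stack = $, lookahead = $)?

     Stack                Input                         Action
  1  $ S                  false false bool then then $  expand S -> false C then
  2  $ then C false       false false bool then then $  match false
  3  $ then C             false bool then then $        expand C -> false Q then
  4  $ then then Q false  false bool then then $        match false
  5  $ then then Q        bool then then $              expand Q -> bool Q
  6  $ then then Q bool   bool then then $              match bool
  7  $ then then Q        then then $                   expand Q -> epsilon
  8  $ then then          then then $                   match then
  9  $ then               then $                        match then
Accept reached after 9 steps.

9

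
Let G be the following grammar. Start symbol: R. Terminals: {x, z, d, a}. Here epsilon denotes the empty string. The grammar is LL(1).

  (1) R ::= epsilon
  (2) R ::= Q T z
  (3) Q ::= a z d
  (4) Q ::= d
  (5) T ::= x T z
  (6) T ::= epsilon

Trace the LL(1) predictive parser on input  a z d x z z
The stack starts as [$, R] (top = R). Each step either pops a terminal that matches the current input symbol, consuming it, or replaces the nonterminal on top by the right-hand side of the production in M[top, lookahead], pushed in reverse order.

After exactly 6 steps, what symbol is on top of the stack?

     Stack        Input          Action
  1  $ R          a z d x z z $  expand R ::= Q T z
  2  $ z T Q      a z d x z z $  expand Q ::= a z d
  3  $ z T d z a  a z d x z z $  match a
  4  $ z T d z    z d x z z $    match z
  5  $ z T d      d x z z $      match d
  6  $ z T        x z z $        expand T ::= x T z
Stack after step 6: $ z z T x (top = x).

x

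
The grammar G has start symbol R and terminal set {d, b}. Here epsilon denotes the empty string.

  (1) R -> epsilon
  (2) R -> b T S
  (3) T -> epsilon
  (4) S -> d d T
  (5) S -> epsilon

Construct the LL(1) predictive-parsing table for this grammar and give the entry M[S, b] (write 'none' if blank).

FIRST(R): from R->epsilon we get {epsilon}; from R->b T S we get {b}. So FIRST(R) = {epsilon, b}.
FIRST(T): from T->epsilon we get {epsilon}. So FIRST(T) = {epsilon}.
FIRST(S): from S->d d T we get {d}; from S->epsilon we get {epsilon}. So FIRST(S) = {epsilon, d}.
FOLLOW(R) includes $ since R is the start symbol.
FOLLOW(R): R appears on no right-hand side. Thus FOLLOW(R) = {$}.
FOLLOW(S): in R->b T S, the suffix after S is empty, so FOLLOW(S) ⊇ FOLLOW(R) = {$}. Thus FOLLOW(S) = {$}.
For S -> d d T: FIRST(d d T) = {d}, so it goes in M[S, t] for t ∈ {d}.
For S -> epsilon: FIRST(epsilon) = {epsilon}, so it goes in M[S, t] for t ∈ {}; since epsilon ∈ FIRST, also for every t ∈ FOLLOW(S) = {$}.
None of these place a production in M[S, b].

none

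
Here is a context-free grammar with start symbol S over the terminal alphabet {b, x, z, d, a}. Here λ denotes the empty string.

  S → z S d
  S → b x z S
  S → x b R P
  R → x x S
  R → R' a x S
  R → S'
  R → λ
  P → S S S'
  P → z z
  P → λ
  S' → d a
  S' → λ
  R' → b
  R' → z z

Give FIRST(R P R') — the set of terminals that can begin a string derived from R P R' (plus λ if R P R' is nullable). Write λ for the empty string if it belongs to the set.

FIRST(S) = {b, x, z}
FIRST(S') = {λ, d}
FIRST(R') = {b, z}
FIRST(R) = {λ, b, d, x, z}  (via R' a x S, S')
FIRST(P) = {λ, b, x, z}  (via S S S')
FIRST(R P R'): take FIRST of each symbol in turn, carrying on past any symbol whose FIRST contains λ; result {b, d, x, z}.

{b, d, x, z}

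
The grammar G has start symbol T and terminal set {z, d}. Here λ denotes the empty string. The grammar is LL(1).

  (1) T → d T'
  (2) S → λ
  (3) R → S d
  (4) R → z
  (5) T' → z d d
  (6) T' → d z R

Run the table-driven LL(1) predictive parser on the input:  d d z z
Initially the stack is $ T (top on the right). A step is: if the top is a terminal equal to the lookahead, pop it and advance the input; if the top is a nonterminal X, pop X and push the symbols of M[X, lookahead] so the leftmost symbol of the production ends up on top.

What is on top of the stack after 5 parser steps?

     Stack    Input      Action
  1  $ T      d d z z $  expand T → d T'
  2  $ T' d   d d z z $  match d
  3  $ T'     d z z $    expand T' → d z R
  4  $ R z d  d z z $    match d
  5  $ R z    z z $      match z
Stack after step 5: $ R (top = R).

R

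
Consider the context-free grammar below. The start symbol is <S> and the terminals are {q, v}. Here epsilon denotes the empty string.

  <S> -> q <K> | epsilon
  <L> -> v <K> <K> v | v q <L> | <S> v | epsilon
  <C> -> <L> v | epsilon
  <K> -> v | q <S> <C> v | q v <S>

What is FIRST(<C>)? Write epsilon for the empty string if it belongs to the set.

{epsilon, q, v}

FIRST(<S>) = {epsilon, q}
FIRST(<K>) = {q, v}
FIRST(<L>) = {epsilon, q, v}  (via <S> v)
FIRST(<C>) = {epsilon, q, v}  (via <L> v)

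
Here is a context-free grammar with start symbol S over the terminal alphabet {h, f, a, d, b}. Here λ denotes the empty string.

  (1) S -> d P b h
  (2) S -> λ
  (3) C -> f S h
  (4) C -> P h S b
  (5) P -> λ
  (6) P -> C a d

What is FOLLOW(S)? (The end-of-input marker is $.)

{$, b, h}

FIRST(S) = {λ, d}
FIRST(C) = {f, h}  (via P h S b)
FIRST(P) = {λ, f, h}  (via C a d)
FOLLOW(S) includes $ since S is the start symbol.
FOLLOW(S): in C->f S h, S is followed by h with FIRST {h}; in C->P h S b, S is followed by b with FIRST {b}. Thus FOLLOW(S) = {$, b, h}.
FOLLOW(C): in P->C a d, C is followed by a d with FIRST {a}. Thus FOLLOW(C) = {a}.
FOLLOW(P): in S->d P b h, P is followed by b h with FIRST {b}; in C->P h S b, P is followed by h S b with FIRST {h}. Thus FOLLOW(P) = {b, h}.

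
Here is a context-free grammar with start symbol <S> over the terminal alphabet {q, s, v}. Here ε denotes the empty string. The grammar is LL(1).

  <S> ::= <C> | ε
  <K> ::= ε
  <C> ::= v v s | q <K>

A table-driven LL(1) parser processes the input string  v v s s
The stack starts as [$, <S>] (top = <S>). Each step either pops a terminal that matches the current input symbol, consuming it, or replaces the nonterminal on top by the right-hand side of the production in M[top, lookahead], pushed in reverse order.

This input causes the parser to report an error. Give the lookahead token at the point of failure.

     Stack    Input      Action
  1  $ <S>    v v s s $  expand <S> ::= <C>
  2  $ <C>    v v s s $  expand <C> ::= v v s
  3  $ s v v  v v s s $  match v
  4  $ s v    v s s $    match v
  5  $ s      s s $      match s
  6  $        s $        error: stack empty but input remains

s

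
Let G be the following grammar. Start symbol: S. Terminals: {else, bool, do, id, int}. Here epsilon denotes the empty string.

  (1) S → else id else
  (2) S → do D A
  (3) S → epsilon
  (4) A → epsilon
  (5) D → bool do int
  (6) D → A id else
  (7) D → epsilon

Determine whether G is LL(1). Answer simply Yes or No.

FIRST(S) = {epsilon, do, else}
FIRST(A) = {epsilon}
FIRST(D) = {epsilon, bool, id}
FOLLOW(S) = {$}
FOLLOW(A) = {$, id}
FOLLOW(D) = {$}
Each cell of M receives at most one production.

Yes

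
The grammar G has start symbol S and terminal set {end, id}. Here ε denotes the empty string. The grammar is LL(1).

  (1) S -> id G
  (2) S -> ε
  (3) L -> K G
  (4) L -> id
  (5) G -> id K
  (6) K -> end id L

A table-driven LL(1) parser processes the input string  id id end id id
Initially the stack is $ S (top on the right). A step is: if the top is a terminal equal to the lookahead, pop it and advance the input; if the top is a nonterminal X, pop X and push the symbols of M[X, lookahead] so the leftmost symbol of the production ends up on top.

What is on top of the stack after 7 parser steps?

L

     Stack       Input              Action
  1  $ S         id id end id id $  expand S -> id G
  2  $ G id      id id end id id $  match id
  3  $ G         id end id id $     expand G -> id K
  4  $ K id      id end id id $     match id
  5  $ K         end id id $        expand K -> end id L
  6  $ L id end  end id id $        match end
  7  $ L id      id id $            match id
Stack after step 7: $ L (top = L).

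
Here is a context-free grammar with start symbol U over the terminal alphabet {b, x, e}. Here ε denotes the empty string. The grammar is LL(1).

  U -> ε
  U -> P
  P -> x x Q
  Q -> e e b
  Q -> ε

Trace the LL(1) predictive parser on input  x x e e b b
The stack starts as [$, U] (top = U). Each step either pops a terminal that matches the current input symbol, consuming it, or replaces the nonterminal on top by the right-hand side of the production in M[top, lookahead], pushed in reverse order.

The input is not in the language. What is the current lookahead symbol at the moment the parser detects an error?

step 1: stack=$ U  input=x x e e b b $  — expand U -> P
step 2: stack=$ P  input=x x e e b b $  — expand P -> x x Q
step 3: stack=$ Q x x  input=x x e e b b $  — match x
step 4: stack=$ Q x  input=x e e b b $  — match x
step 5: stack=$ Q  input=e e b b $  — expand Q -> e e b
step 6: stack=$ b e e  input=e e b b $  — match e
step 7: stack=$ b e  input=e b b $  — match e
step 8: stack=$ b  input=b b $  — match b
step 9: stack=$  input=b $  — error: stack empty but input remains

b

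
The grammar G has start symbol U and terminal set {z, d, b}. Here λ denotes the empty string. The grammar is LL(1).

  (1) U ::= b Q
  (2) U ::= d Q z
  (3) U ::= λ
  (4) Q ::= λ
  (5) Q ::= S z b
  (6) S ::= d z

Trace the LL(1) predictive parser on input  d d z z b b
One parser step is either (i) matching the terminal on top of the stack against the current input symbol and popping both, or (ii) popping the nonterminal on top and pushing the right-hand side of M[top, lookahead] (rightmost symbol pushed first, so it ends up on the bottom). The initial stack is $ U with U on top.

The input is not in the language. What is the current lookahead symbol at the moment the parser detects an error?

b

     Stack        Input          Action
  1  $ U          d d z z b b $  expand U ::= d Q z
  2  $ z Q d      d d z z b b $  match d
  3  $ z Q        d z z b b $    expand Q ::= S z b
  4  $ z b z S    d z z b b $    expand S ::= d z
  5  $ z b z z d  d z z b b $    match d
  6  $ z b z z    z z b b $      match z
  7  $ z b z      z b b $        match z
  8  $ z b        b b $          match b
  9  $ z          b $            error: top is terminal z but lookahead is b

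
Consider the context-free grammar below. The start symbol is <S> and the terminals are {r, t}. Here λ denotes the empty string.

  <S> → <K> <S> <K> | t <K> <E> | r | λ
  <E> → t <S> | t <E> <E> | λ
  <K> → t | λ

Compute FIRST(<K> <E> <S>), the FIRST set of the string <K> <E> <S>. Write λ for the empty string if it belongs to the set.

{λ, r, t}

FIRST(<E>): from <E>→t <S> we get {t}; from <E>→t <E> <E> we get {t}; from <E>→λ we get {λ}. So FIRST(<E>) = {λ, t}.
FIRST(<K>): from <K>→t we get {t}; from <K>→λ we get {λ}. So FIRST(<K>) = {λ, t}.
FIRST(<S>): from <S>→<K> <S> <K> we get {λ, r, t}; from <S>→t <K> <E> we get {t}; from <S>→r we get {r}; from <S>→λ we get {λ}. So FIRST(<S>) = {λ, r, t}.
FIRST(<K> <E> <S>): take FIRST of each symbol in turn, carrying on past any symbol whose FIRST contains λ; result {λ, r, t}.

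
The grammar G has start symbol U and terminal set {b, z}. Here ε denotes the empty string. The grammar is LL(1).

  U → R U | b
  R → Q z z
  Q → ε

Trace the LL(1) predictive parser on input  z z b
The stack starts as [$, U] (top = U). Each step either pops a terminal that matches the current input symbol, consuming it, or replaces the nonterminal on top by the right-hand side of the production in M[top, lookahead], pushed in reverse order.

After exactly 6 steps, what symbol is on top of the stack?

step 1: stack=$ U  input=z z b $  — expand U → R U
step 2: stack=$ U R  input=z z b $  — expand R → Q z z
step 3: stack=$ U z z Q  input=z z b $  — expand Q → ε
step 4: stack=$ U z z  input=z z b $  — match z
step 5: stack=$ U z  input=z b $  — match z
step 6: stack=$ U  input=b $  — expand U → b
Stack after step 6: $ b (top = b).

b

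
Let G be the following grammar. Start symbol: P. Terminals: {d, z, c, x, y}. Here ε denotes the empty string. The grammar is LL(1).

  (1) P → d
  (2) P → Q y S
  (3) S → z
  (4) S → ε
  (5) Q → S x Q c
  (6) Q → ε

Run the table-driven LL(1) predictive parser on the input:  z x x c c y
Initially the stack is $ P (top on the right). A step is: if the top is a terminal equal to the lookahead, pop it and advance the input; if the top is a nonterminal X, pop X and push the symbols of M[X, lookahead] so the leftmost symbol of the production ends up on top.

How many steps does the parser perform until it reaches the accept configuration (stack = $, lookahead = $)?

step 1: stack=$ P  input=z x x c c y $  — expand P → Q y S
step 2: stack=$ S y Q  input=z x x c c y $  — expand Q → S x Q c
step 3: stack=$ S y c Q x S  input=z x x c c y $  — expand S → z
step 4: stack=$ S y c Q x z  input=z x x c c y $  — match z
step 5: stack=$ S y c Q x  input=x x c c y $  — match x
step 6: stack=$ S y c Q  input=x c c y $  — expand Q → S x Q c
step 7: stack=$ S y c c Q x S  input=x c c y $  — expand S → ε
step 8: stack=$ S y c c Q x  input=x c c y $  — match x
step 9: stack=$ S y c c Q  input=c c y $  — expand Q → ε
step 10: stack=$ S y c c  input=c c y $  — match c
step 11: stack=$ S y c  input=c y $  — match c
step 12: stack=$ S y  input=y $  — match y
step 13: stack=$ S  input=$  — expand S → ε
Accept reached after 13 steps.

13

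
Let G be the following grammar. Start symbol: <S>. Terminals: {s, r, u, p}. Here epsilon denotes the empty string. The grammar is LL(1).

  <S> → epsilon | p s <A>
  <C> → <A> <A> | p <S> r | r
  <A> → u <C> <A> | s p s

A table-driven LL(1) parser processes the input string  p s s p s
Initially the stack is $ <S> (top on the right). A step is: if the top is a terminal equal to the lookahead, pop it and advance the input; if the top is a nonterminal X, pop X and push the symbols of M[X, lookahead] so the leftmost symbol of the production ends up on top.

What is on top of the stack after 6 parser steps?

step 1: stack=$ <S>  input=p s s p s $  — expand <S> → p s <A>
step 2: stack=$ <A> s p  input=p s s p s $  — match p
step 3: stack=$ <A> s  input=s s p s $  — match s
step 4: stack=$ <A>  input=s p s $  — expand <A> → s p s
step 5: stack=$ s p s  input=s p s $  — match s
step 6: stack=$ s p  input=p s $  — match p
Stack after step 6: $ s (top = s).

s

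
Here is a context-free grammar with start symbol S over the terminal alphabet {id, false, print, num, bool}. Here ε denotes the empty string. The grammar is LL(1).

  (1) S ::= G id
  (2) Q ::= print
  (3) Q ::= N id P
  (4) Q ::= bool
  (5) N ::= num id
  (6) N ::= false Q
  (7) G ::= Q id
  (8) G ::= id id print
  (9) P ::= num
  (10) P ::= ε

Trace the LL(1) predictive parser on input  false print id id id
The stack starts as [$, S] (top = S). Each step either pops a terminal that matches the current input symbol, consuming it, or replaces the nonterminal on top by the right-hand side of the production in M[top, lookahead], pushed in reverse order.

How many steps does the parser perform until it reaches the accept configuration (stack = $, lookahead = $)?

11

step 1: stack=$ S  input=false print id id id $  — expand S ::= G id
step 2: stack=$ id G  input=false print id id id $  — expand G ::= Q id
step 3: stack=$ id id Q  input=false print id id id $  — expand Q ::= N id P
step 4: stack=$ id id P id N  input=false print id id id $  — expand N ::= false Q
step 5: stack=$ id id P id Q false  input=false print id id id $  — match false
step 6: stack=$ id id P id Q  input=print id id id $  — expand Q ::= print
step 7: stack=$ id id P id print  input=print id id id $  — match print
step 8: stack=$ id id P id  input=id id id $  — match id
step 9: stack=$ id id P  input=id id $  — expand P ::= ε
step 10: stack=$ id id  input=id id $  — match id
step 11: stack=$ id  input=id $  — match id
Accept reached after 11 steps.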